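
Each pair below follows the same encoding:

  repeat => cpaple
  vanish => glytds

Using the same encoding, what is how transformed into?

szh

Compare letters: r→c is +11, e→p is +11, p→a is +11 — a constant shift. Each letter is shifted forward by 11 in the alphabet (a Caesar shift of +11).
For how: h+11=s, o+11=z, w+11=h.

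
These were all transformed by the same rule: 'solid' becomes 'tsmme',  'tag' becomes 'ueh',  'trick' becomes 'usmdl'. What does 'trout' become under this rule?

The shift depends on letter class: consonant s→t is +1, but vowel o→s is +4. Vowels shift forward by 4 and consonants shift forward by 1.
Applying it to trout: t(cons)+1=u, r(cons)+1=s, o(vowel)+4=s, u(vowel)+4=y, t(cons)+1=u.

ussyu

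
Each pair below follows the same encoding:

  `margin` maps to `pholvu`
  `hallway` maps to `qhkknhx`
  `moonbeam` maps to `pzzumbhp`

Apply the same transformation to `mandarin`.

phuwhovu

m(12)→p(15) and a(0)→h(7) fit y≡5x+7 (mod 26); the inverse of 5 mod 26 is 21. Each letter's alphabet position (a=0..z=25) is mapped through 5·x+7 mod 26 — an affine cipher.
For mandarin: m(12)→5·12+7≡15=p; a(0)→5·0+7≡7=h; n(13)→5·13+7≡20=u; d(3)→5·3+7≡22=w; a(0)→5·0+7≡7=h; r(17)→5·17+7≡14=o; i(8)→5·8+7≡21=v; n(13)→5·13+7≡20=u (all mod 26).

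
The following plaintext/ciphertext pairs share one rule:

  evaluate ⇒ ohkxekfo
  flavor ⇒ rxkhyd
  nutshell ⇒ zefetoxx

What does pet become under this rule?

The shift depends on letter class: consonant v→h is +12, but vowel e→o is +10. The rule splits by letter class: vowels +10, consonants +12.
For pet: p(cons)+12=b, e(vowel)+10=o, t(cons)+12=f.

bof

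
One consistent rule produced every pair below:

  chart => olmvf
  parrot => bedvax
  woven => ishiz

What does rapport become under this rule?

debtavf

Shifts by position in chart: pos 0: c→o (+12), pos 1: h→l (+4), pos 2: a→m (+12), pos 3: r→v (+4) — repeating every 2. It's a Vigenère-style cipher with numeric key [12,4]: position i shifts by key[i mod 2].
On rapport: r+12=d, a+4=e, p+12=b, p+4=t, o+12=a, r+4=v, t+12=f.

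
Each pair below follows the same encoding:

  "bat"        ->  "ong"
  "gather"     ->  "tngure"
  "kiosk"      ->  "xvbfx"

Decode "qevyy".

drill

Compare letters: b→o is +13, a→n is +13, t→g is +13 — a constant shift. It's a constant shift of +13 (ROT13).
Reversing it on qevyy: q−13=d, e−13=r, v−13=i, y−13=l, y−13=l.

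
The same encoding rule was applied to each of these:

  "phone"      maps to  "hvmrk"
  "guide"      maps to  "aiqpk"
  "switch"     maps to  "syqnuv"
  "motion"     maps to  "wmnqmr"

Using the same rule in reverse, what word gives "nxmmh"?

p(15)→h(7) and h(7)→v(21) fit y≡21x+4 (mod 26); the inverse of 21 mod 26 is 5. This is an affine cipher: with a=0,…,z=25, each position x becomes (21x+4) mod 26.
Decoding nxmmh: n(13)→5·(13−4)≡19=t; x(23)→5·(23−4)≡17=r; m(12)→5·(12−4)≡14=o; m(12)→5·(12−4)≡14=o; h(7)→5·(7−4)≡15=p (all mod 26).

troop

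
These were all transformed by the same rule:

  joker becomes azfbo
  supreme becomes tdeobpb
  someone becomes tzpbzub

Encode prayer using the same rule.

eohxbo

Treating letters as 0–25, the rule is x ↦ 5x + 7 (mod 26).
Applying it to prayer: p(15)→5·15+7≡4=e; r(17)→5·17+7≡14=o; a(0)→5·0+7≡7=h; y(24)→5·24+7≡23=x; e(4)→5·4+7≡1=b; r(17)→5·17+7≡14=o (all mod 26).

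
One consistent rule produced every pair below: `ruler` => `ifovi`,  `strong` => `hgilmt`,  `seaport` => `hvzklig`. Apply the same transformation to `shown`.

Each letter is replaced by its mirror in the alphabet: a↔z, b↔y, c↔x, and so on (the Atbash cipher).
For shown: s↔h, h↔s, o↔l, w↔d, n↔m.

hsldm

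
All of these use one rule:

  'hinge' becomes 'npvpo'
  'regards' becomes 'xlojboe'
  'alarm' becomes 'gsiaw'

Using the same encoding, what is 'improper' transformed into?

otxayaqe

In hinge: h→n is +6, i→p is +7, n→v is +8, g→p is +9 — the shift increases by 1 each position. Each letter shifts forward by (position + 6), i.e. 6, 7, 8, … — the shift grows by one for each successive letter.
For improper: i+6=o, m+7=t, p+8=x, r+9=a, o+10=y, p+11=a, e+12=q, r+13=e.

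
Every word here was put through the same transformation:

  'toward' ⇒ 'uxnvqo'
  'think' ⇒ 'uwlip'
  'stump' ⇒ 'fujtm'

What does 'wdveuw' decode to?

t(19)→u(20) and o(14)→x(23) fit y≡15x+21 (mod 26); the inverse of 15 mod 26 is 7. This is an affine cipher: with a=0,…,z=25, each position x becomes (15x+21) mod 26.
Decoding wdveuw: w(22)→7·(22−21)≡7=h; d(3)→7·(3−21)≡4=e; v(21)→7·(21−21)≡0=a; e(4)→7·(4−21)≡11=l; u(20)→7·(20−21)≡19=t; w(22)→7·(22−21)≡7=h (all mod 26).

health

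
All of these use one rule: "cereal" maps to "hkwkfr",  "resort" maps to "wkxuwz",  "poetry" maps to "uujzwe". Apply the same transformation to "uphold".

zvmuqj

Shifts by position in cereal: pos 0: c→h (+5), pos 1: e→k (+6), pos 2: r→w (+5), pos 3: e→k (+6) — repeating every 2. It's a Vigenère-style cipher with numeric key [5,6]: position i shifts by key[i mod 2].
On uphold: u+5=z, p+6=v, h+5=m, o+6=u, l+5=q, d+6=j.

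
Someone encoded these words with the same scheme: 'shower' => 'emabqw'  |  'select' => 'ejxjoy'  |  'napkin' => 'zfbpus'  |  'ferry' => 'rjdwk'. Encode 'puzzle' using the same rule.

Shifts by position in shower: pos 0: s→e (+12), pos 1: h→m (+5), pos 2: o→a (+12), pos 3: w→b (+5) — repeating every 2. The shifts repeat in a cycle of length 2: positions 0,1,… shift by +12, +5, then the pattern repeats.
On puzzle: p+12=b, u+5=z, z+12=l, z+5=e, l+12=x, e+5=j.

bzlexj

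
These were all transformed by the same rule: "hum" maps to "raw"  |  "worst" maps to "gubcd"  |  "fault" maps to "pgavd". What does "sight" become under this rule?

The shift depends on letter class: consonant h→r is +10, but vowel u→a is +6. Vowels shift forward by 6 and consonants shift forward by 10.
On sight: s(cons)+10=c, i(vowel)+6=o, g(cons)+10=q, h(cons)+10=r, t(cons)+10=d.

coqrd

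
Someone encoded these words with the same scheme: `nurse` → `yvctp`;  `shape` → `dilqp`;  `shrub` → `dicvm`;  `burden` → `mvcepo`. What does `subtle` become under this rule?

A repeating key of period 2 is used — shifts +11, +1 over and over.
Applying it to subtle: s+11=d, u+1=v, b+11=m, t+1=u, l+11=w, e+1=f.

dvmuwf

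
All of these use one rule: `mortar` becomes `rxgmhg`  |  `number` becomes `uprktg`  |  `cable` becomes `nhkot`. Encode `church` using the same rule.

m(12)→r(17) and o(14)→x(23) fit y≡3x+7 (mod 26); the inverse of 3 mod 26 is 9. This is an affine cipher: with a=0,…,z=25, each position x becomes (3x+7) mod 26.
For church: c(2)→3·2+7≡13=n; h(7)→3·7+7≡2=c; u(20)→3·20+7≡15=p; r(17)→3·17+7≡6=g; c(2)→3·2+7≡13=n; h(7)→3·7+7≡2=c (all mod 26).

ncpgnc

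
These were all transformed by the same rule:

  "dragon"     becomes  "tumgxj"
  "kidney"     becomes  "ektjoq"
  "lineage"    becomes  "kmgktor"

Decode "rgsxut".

normal

The output letters match the input read backwards, each shifted +6: dragon reversed is nogard. Read the word backwards and shift each letter +6.
Decoding rgsxut: shift back: r−6=l, g−6=a, s−6=m, x−6=r, u−6=o, t−6=n → lamron; then reverse → normal.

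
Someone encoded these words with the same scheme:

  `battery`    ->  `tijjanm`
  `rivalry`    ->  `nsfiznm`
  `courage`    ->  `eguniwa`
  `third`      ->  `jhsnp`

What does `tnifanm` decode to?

b(1)→t(19) and a(0)→i(8) fit y≡11x+8 (mod 26); the inverse of 11 mod 26 is 19. Treating letters as 0–25, the rule is x ↦ 11x + 8 (mod 26).
Decoding tnifanm: t(19)→19·(19−8)≡1=b; n(13)→19·(13−8)≡17=r; i(8)→19·(8−8)≡0=a; f(5)→19·(5−8)≡21=v; a(0)→19·(0−8)≡4=e; n(13)→19·(13−8)≡17=r; m(12)→19·(12−8)≡24=y (all mod 26).

bravery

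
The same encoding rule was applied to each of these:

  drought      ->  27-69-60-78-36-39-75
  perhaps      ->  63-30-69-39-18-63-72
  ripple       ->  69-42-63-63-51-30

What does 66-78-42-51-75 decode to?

quilt

The formula is n = 3×(alphabet index, a=1) + 15.
Decoding 66-78-42-51-75: 66→(66−15)÷3=17=q, 78→(78−15)÷3=21=u, 42→(42−15)÷3=9=i, 51→(51−15)÷3=12=l, 75→(75−15)÷3=20=t.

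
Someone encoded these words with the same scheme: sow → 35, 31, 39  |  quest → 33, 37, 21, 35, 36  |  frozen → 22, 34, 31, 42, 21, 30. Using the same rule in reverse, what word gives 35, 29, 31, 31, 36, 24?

Each letter is replaced by its alphabet position (a=1..z=26) + 16.
Undoing it on 35, 29, 31, 31, 36, 24: 35→(35−16)÷1=19=s, 29→(29−16)÷1=13=m, 31→(31−16)÷1=15=o, 31→(31−16)÷1=15=o, 36→(36−16)÷1=20=t, 24→(24−16)÷1=8=h.

smooth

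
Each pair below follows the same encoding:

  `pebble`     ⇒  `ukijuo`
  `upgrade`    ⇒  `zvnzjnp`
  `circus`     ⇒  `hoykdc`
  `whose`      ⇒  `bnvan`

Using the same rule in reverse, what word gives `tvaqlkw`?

optical

In pebble: p→u is +5, e→k is +6, b→i is +7, b→j is +8 — the shift increases by 1 each position. Letter i (0-indexed) is shifted by i+5, so successive shifts are 5, 6, 7, ….
Decoding tvaqlkw: t−5=o, v−6=p, a−7=t, q−8=i, l−9=c, k−10=a, w−11=l.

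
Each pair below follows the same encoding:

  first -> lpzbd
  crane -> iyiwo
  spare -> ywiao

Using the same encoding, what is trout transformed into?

The shift increases by 1 at each position, starting from +6: 6, 7, 8, ….
On trout: t+6=z, r+7=y, o+8=w, u+9=d, t+10=d.

zywdd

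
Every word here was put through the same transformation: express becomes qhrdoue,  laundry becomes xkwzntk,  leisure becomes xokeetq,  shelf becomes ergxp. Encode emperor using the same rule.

Shifts by position in express: pos 0: e→q (+12), pos 1: x→h (+10), pos 2: p→r (+2), pos 3: r→d (+12), pos 4: e→o (+10), pos 5: s→u (+2) — repeating every 3. The shifts repeat in a cycle of length 3: positions 0,1,… shift by +12, +10, +2, then the pattern repeats.
Applying it to emperor: e+12=q, m+10=w, p+2=r, e+12=q, r+10=b, o+2=q, r+12=d.

qwrqbqd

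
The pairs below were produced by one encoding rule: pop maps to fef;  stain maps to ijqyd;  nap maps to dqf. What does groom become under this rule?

Compare letters: p→f is +16, o→e is +16, p→f is +16 — a constant shift. This is a Caesar cipher with shift 16.
On groom: g+16=w, r+16=h, o+16=e, o+16=e, m+16=c.

wheec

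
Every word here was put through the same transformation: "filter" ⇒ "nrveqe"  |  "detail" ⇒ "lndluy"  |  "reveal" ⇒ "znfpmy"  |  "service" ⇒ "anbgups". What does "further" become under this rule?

ndbetrf

In filter: f→n is +8, i→r is +9, l→v is +10, t→e is +11 — the shift increases by 1 each position. The shift increases by 1 at each position, starting from +8: 8, 9, 10, ….
On further: f+8=n, u+9=d, r+10=b, t+11=e, h+12=t, e+13=r, r+14=f.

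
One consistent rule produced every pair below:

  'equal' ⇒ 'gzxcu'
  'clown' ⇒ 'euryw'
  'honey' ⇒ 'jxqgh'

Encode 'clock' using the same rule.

euret

Shifts by position in equal: pos 0: e→g (+2), pos 1: q→z (+9), pos 2: u→x (+3), pos 3: a→c (+2), pos 4: l→u (+9) — repeating every 3. The shifts repeat in a cycle of length 3: positions 0,1,… shift by +2, +9, +3, then the pattern repeats.
Applying it to clock: c+2=e, l+9=u, o+3=r, c+2=e, k+9=t.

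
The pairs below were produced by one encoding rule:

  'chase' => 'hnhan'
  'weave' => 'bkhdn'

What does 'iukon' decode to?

In chase: c→h is +5, h→n is +6, a→h is +7, s→a is +8 — the shift increases by 1 each position. Letter i (0-indexed) is shifted by i+5, so successive shifts are 5, 6, 7, ….
Decoding iukon: i−5=d, u−6=o, k−7=d, o−8=g, n−9=e.

dodge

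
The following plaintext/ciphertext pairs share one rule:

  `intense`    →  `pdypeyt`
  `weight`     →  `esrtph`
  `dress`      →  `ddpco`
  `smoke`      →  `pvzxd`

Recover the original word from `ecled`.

The output letters match the input read backwards, each shifted +11: intense reversed is esnetni. Two steps: reverse the string, then apply a Caesar shift of +11.
Undoing it on ecled: shift back: e−11=t, c−11=r, l−11=a, e−11=t, d−11=s → trats; then reverse → start.

start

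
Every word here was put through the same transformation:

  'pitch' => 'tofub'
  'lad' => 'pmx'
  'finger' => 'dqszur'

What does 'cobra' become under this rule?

mdnao

Two steps: reverse the string, then apply a Caesar shift of +12.
On cobra: reverse → arboc; then shift: a+12=m, r+12=d, b+12=n, o+12=a, c+12=o.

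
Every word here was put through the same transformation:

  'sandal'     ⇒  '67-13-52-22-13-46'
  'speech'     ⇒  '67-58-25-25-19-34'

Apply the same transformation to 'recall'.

s(#19)→67 and a(#1)→13: differences scale by 3, so n = 3·pos + 10. The formula is n = 3×(alphabet index, a=1) + 10.
For recall: r=18→64, e=5→25, c=3→19, a=1→13, l=12→46, l=12→46.

64-25-19-13-46-46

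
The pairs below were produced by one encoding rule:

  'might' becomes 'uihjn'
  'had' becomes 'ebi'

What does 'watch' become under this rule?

idubx

The output letters match the input read backwards, each shifted +1: might reversed is thgim. Two steps: reverse the string, then apply a Caesar shift of +1.
For watch: reverse → hctaw; then shift: h+1=i, c+1=d, t+1=u, a+1=b, w+1=x.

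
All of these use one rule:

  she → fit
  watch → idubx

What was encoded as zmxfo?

newly

The output letters match the input read backwards, each shifted +1: she reversed is ehs. Two steps: reverse the string, then apply a Caesar shift of +1.
Decoding zmxfo: shift back: z−1=y, m−1=l, x−1=w, f−1=e, o−1=n → ylwen; then reverse → newly.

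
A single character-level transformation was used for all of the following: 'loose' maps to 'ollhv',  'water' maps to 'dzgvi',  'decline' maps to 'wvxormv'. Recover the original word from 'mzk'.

nap

Letters are reflected about the middle of the alphabet (position → 25−position): Atbash.
Undoing it on mzk: m↔n, z↔a, k↔p.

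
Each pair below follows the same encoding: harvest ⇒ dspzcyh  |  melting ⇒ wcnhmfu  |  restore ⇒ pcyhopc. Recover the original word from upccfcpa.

h(7)→d(3) and a(0)→s(18) fit y≡9x+18 (mod 26); the inverse of 9 mod 26 is 3. Each letter's alphabet position (a=0..z=25) is mapped through 9·x+18 mod 26 — an affine cipher.
Undoing it on upccfcpa: u(20)→3·(20−18)≡6=g; p(15)→3·(15−18)≡17=r; c(2)→3·(2−18)≡4=e; c(2)→3·(2−18)≡4=e; f(5)→3·(5−18)≡13=n; c(2)→3·(2−18)≡4=e; p(15)→3·(15−18)≡17=r; a(0)→3·(0−18)≡24=y (all mod 26).

greenery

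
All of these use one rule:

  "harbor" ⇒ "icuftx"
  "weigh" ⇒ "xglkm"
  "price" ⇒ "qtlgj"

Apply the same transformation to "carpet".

dcutjz

In harbor: h→i is +1, a→c is +2, r→u is +3, b→f is +4 — the shift increases by 1 each position. Each letter shifts forward by (position + 1), i.e. 1, 2, 3, … — the shift grows by one for each successive letter.
Applying it to carpet: c+1=d, a+2=c, r+3=u, p+4=t, e+5=j, t+6=z.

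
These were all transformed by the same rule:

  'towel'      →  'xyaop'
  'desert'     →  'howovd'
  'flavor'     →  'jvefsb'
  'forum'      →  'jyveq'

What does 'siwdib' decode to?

oyster

It's a Vigenère-style cipher with numeric key [4,10]: position i shifts by key[i mod 2].
Decoding siwdib: s−4=o, i−10=y, w−4=s, d−10=t, i−4=e, b−10=r.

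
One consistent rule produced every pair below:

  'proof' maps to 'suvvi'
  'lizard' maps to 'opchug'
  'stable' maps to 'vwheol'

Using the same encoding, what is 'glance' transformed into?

The shift depends on letter class: consonant p→s is +3, but vowel o→v is +7. The rule splits by letter class: vowels +7, consonants +3.
On glance: g(cons)+3=j, l(cons)+3=o, a(vowel)+7=h, n(cons)+3=q, c(cons)+3=f, e(vowel)+7=l.

johqfl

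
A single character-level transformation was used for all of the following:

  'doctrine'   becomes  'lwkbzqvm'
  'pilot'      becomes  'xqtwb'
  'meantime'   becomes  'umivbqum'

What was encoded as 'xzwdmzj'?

proverb

Compare letters: d→l is +8, o→w is +8, c→k is +8 — a constant shift. Every letter moves 8 places later in the alphabet, wrapping around z→a.
Undoing it on xzwdmzj: x−8=p, z−8=r, w−8=o, d−8=v, m−8=e, z−8=r, j−8=b.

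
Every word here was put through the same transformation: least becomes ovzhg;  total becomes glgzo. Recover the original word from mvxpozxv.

necklace

Each pair mirrors across the alphabet (l↔o, e↔v, a↔z): positions sum to 25. Each letter is replaced by its mirror in the alphabet: a↔z, b↔y, c↔x, and so on (the Atbash cipher).
Decoding mvxpozxv: m↔n, v↔e, x↔c, p↔k, o↔l, z↔a, x↔c, v↔e.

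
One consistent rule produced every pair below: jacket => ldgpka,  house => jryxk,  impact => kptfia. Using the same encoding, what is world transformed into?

yrvqj

The shift increases by 1 at each position, starting from +2: 2, 3, 4, ….
Applying it to world: w+2=y, o+3=r, r+4=v, l+5=q, d+6=j.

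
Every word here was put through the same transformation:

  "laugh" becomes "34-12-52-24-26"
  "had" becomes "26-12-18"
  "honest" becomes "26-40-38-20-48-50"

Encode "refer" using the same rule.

l(#12)→34 and a(#1)→12: differences scale by 2, so n = 2·pos + 10. With a=1..z=26, the number is 2·pos + 10.
Applying it to refer: r=18→46, e=5→20, f=6→22, e=5→20, r=18→46.

46-20-22-20-46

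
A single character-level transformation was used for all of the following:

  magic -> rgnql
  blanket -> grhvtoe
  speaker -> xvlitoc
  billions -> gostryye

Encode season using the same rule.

In magic: m→r is +5, a→g is +6, g→n is +7, i→q is +8 — the shift increases by 1 each position. The shift increases by 1 at each position, starting from +5: 5, 6, 7, ….
For season: s+5=x, e+6=k, a+7=h, s+8=a, o+9=x, n+10=x.

xkhaxx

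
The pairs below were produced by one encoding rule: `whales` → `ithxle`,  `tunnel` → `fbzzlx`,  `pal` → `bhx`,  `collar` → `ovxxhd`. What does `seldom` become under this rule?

elxpvy

The shift depends on letter class: consonant w→i is +12, but vowel a→h is +7. Two shifts are in play — +7 for a/e/i/o/u, +12 for every other letter.
For seldom: s(cons)+12=e, e(vowel)+7=l, l(cons)+12=x, d(cons)+12=p, o(vowel)+7=v, m(cons)+12=y.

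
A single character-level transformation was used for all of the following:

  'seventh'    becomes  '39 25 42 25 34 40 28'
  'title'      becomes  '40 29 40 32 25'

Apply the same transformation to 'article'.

21 38 40 29 23 32 25

s is letter #19 and maps to 39: an offset of 20. Each letter is replaced by its alphabet position (a=1..z=26) + 20.
Applying it to article: a=1→21, r=18→38, t=20→40, i=9→29, c=3→23, l=12→32, e=5→25.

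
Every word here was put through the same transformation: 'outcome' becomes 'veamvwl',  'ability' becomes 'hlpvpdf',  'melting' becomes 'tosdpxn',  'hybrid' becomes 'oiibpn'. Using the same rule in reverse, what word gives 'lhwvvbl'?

Shifts by position in outcome: pos 0: o→v (+7), pos 1: u→e (+10), pos 2: t→a (+7), pos 3: c→m (+10) — repeating every 2. A repeating key of period 2 is used — shifts +7, +10 over and over.
Decoding lhwvvbl: l−7=e, h−10=x, w−7=p, v−10=l, v−7=o, b−10=r, l−7=e.

explore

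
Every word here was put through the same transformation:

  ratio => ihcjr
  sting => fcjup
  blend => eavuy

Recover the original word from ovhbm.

r(17)→i(8) and a(0)→h(7) fit y≡23x+7 (mod 26); the inverse of 23 mod 26 is 17. Treating letters as 0–25, the rule is x ↦ 23x + 7 (mod 26).
Reversing it on ovhbm: o(14)→17·(14−7)≡15=p; v(21)→17·(21−7)≡4=e; h(7)→17·(7−7)≡0=a; b(1)→17·(1−7)≡2=c; m(12)→17·(12−7)≡7=h (all mod 26).

peach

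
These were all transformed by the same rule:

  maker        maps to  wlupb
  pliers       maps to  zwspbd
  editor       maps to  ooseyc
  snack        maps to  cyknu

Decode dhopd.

Shifts by position in maker: pos 0: m→w (+10), pos 1: a→l (+11), pos 2: k→u (+10), pos 3: e→p (+11) — repeating every 2. It's a Vigenère-style cipher with numeric key [10,11]: position i shifts by key[i mod 2].
Undoing it on dhopd: d−10=t, h−11=w, o−10=e, p−11=e, d−10=t.

tweet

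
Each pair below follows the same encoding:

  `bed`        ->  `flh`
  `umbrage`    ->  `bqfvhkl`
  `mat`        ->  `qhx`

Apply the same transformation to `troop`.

xvvvt

Two shifts are in play — +7 for a/e/i/o/u, +4 for every other letter.
On troop: t(cons)+4=x, r(cons)+4=v, o(vowel)+7=v, o(vowel)+7=v, p(cons)+4=t.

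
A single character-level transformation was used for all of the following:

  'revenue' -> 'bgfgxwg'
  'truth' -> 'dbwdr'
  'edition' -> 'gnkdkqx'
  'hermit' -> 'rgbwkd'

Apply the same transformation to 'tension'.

dgxckqx

The shift depends on letter class: consonant r→b is +10, but vowel e→g is +2. Vowels shift forward by 2 and consonants shift forward by 10.
For tension: t(cons)+10=d, e(vowel)+2=g, n(cons)+10=x, s(cons)+10=c, i(vowel)+2=k, o(vowel)+2=q, n(cons)+10=x.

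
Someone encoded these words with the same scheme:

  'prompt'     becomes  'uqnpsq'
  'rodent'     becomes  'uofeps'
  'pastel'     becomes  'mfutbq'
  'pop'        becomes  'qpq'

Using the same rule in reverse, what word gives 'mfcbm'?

The word is reversed, then every letter is shifted forward by 1.
Decoding mfcbm: shift back: m−1=l, f−1=e, c−1=b, b−1=a, m−1=l → lebal; then reverse → label.

label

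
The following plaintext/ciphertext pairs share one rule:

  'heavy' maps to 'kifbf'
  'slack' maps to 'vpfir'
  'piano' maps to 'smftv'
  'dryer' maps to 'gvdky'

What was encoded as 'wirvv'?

In heavy: h→k is +3, e→i is +4, a→f is +5, v→b is +6 — the shift increases by 1 each position. The shift increases by 1 at each position, starting from +3: 3, 4, 5, ….
Undoing it on wirvv: w−3=t, i−4=e, r−5=m, v−6=p, v−7=o.

tempo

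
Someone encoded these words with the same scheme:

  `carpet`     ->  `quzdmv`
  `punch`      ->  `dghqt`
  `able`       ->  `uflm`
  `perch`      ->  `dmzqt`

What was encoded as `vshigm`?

c(2)→q(16) and a(0)→u(20) fit y≡11x+20 (mod 26); the inverse of 11 mod 26 is 19. This is an affine cipher: with a=0,…,z=25, each position x becomes (11x+20) mod 26.
Undoing it on vshigm: v(21)→19·(21−20)≡19=t; s(18)→19·(18−20)≡14=o; h(7)→19·(7−20)≡13=n; i(8)→19·(8−20)≡6=g; g(6)→19·(6−20)≡20=u; m(12)→19·(12−20)≡4=e (all mod 26).

tongue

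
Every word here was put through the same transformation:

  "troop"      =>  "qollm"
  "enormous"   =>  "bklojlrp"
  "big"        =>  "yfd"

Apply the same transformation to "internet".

This is a Caesar cipher with shift 23.
Applying it to internet: i+23=f, n+23=k, t+23=q, e+23=b, r+23=o, n+23=k, e+23=b, t+23=q.

fkqbokbq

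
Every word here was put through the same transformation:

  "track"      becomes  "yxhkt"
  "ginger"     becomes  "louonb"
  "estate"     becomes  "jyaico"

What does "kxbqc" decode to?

In track: t→y is +5, r→x is +6, a→h is +7, c→k is +8 — the shift increases by 1 each position. Letter i (0-indexed) is shifted by i+5, so successive shifts are 5, 6, 7, ….
Reversing it on kxbqc: k−5=f, x−6=r, b−7=u, q−8=i, c−9=t.

fruit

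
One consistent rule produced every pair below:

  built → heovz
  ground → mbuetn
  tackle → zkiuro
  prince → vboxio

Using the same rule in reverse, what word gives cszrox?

within

Shifts by position in built: pos 0: b→h (+6), pos 1: u→e (+10), pos 2: i→o (+6), pos 3: l→v (+10) — repeating every 2. The shifts repeat in a cycle of length 2: positions 0,1,… shift by +6, +10, then the pattern repeats.
Undoing it on cszrox: c−6=w, s−10=i, z−6=t, r−10=h, o−6=i, x−10=n.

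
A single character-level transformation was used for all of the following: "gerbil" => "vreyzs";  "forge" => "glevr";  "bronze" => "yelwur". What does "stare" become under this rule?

tijer

g(6)→v(21) and e(4)→r(17) fit y≡15x+9 (mod 26); the inverse of 15 mod 26 is 7. Each letter's alphabet position (a=0..z=25) is mapped through 15·x+9 mod 26 — an affine cipher.
For stare: s(18)→15·18+9≡19=t; t(19)→15·19+9≡8=i; a(0)→15·0+9≡9=j; r(17)→15·17+9≡4=e; e(4)→15·4+9≡17=r (all mod 26).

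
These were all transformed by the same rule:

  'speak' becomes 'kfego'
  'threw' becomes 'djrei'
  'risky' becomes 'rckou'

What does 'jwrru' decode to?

hurry

Treating letters as 0–25, the rule is x ↦ 19x + 6 (mod 26).
Undoing it on jwrru: j(9)→11·(9−6)≡7=h; w(22)→11·(22−6)≡20=u; r(17)→11·(17−6)≡17=r; r(17)→11·(17−6)≡17=r; u(20)→11·(20−6)≡24=y (all mod 26).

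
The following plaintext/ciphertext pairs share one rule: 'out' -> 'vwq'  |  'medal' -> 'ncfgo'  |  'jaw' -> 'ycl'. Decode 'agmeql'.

The output letters match the input read backwards, each shifted +2: out reversed is tuo. Two steps: reverse the string, then apply a Caesar shift of +2.
Undoing it on agmeql: shift back: a−2=y, g−2=e, m−2=k, e−2=c, q−2=o, l−2=j → yekcoj; then reverse → jockey.

jockey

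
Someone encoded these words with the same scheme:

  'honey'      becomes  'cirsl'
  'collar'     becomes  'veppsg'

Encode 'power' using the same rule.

The output letters match the input read backwards, each shifted +4: honey reversed is yenoh. The word is reversed, then every letter is shifted forward by 4.
On power: reverse → rewop; then shift: r+4=v, e+4=i, w+4=a, o+4=s, p+4=t.

viast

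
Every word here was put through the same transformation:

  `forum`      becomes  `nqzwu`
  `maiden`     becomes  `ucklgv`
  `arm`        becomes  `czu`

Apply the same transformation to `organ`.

The shift depends on letter class: consonant f→n is +8, but vowel o→q is +2. Vowels shift forward by 2 and consonants shift forward by 8.
On organ: o(vowel)+2=q, r(cons)+8=z, g(cons)+8=o, a(vowel)+2=c, n(cons)+8=v.

qzocv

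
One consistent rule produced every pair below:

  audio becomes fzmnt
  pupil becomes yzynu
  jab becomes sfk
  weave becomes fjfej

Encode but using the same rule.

The shift depends on letter class: consonant d→m is +9, but vowel a→f is +5. Two shifts are in play — +5 for a/e/i/o/u, +9 for every other letter.
For but: b(cons)+9=k, u(vowel)+5=z, t(cons)+9=c.

kzc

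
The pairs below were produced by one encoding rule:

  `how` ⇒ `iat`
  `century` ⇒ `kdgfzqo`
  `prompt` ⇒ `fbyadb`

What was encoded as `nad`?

The output letters match the input read backwards, each shifted +12: how reversed is woh. Two steps: reverse the string, then apply a Caesar shift of +12.
Undoing it on nad: shift back: n−12=b, a−12=o, d−12=r → bor; then reverse → rob.

rob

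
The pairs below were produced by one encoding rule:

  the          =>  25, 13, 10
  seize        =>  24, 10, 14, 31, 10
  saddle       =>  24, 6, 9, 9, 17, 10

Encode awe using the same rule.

t is letter #20 and maps to 25: an offset of 5. Each letter is replaced by its alphabet position (a=1..z=26) + 5.
On awe: a=1→6, w=23→28, e=5→10.

6, 28, 10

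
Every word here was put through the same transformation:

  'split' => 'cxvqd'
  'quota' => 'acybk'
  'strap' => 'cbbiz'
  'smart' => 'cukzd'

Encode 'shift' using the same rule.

cpsnd

The shifts repeat in a cycle of length 2: positions 0,1,… shift by +10, +8, then the pattern repeats.
Applying it to shift: s+10=c, h+8=p, i+10=s, f+8=n, t+10=d.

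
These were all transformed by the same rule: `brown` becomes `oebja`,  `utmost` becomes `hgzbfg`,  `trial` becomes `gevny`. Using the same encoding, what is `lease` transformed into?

Each letter is shifted forward by 13 in the alphabet (a Caesar shift of +13).
For lease: l+13=y, e+13=r, a+13=n, s+13=f, e+13=r.

yrnfr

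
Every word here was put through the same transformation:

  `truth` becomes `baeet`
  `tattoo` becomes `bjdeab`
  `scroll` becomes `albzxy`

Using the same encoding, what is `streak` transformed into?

acbpmx

Letter i (0-indexed) is shifted by i+8, so successive shifts are 8, 9, 10, ….
For streak: s+8=a, t+9=c, r+10=b, e+11=p, a+12=m, k+13=x.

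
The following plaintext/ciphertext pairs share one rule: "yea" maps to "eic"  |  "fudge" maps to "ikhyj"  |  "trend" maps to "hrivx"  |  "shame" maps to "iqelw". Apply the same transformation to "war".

The output letters match the input read backwards, each shifted +4: yea reversed is aey. Read the word backwards and shift each letter +4.
For war: reverse → raw; then shift: r+4=v, a+4=e, w+4=a.

vea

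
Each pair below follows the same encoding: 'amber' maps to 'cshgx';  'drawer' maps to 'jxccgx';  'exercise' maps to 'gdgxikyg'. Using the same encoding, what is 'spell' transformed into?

yvgrr

Two shifts are in play — +2 for a/e/i/o/u, +6 for every other letter.
Applying it to spell: s(cons)+6=y, p(cons)+6=v, e(vowel)+2=g, l(cons)+6=r, l(cons)+6=r.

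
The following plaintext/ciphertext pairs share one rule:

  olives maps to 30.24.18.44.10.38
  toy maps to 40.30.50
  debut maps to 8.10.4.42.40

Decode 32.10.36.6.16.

o(#15)→30 and l(#12)→24: differences scale by 2, so n = 2·pos + 0. The formula is n = 2×(alphabet index, a=1).
Undoing it on 32.10.36.6.16: 32→(32−0)÷2=16=p, 10→(10−0)÷2=5=e, 36→(36−0)÷2=18=r, 6→(6−0)÷2=3=c, 16→(16−0)÷2=8=h.

perch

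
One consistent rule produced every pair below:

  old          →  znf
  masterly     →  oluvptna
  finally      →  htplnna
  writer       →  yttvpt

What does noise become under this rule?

pztup

The shift depends on letter class: consonant l→n is +2, but vowel o→z is +11. Two shifts are in play — +11 for a/e/i/o/u, +2 for every other letter.
Applying it to noise: n(cons)+2=p, o(vowel)+11=z, i(vowel)+11=t, s(cons)+2=u, e(vowel)+11=p.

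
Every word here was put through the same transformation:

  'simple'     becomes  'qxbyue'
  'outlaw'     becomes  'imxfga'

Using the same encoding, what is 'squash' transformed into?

The output letters match the input read backwards, each shifted +12: simple reversed is elpmis. The word is reversed, then every letter is shifted forward by 12.
Applying it to squash: reverse → hsauqs; then shift: h+12=t, s+12=e, a+12=m, u+12=g, q+12=c, s+12=e.

temgce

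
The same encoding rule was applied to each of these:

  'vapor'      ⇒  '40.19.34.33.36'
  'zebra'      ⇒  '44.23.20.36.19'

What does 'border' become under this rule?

20.33.36.22.23.36

v is letter #22 and maps to 40: an offset of 18. The number is (letter's place in the alphabet, a=1) + 18.
Applying it to border: b=2→20, o=15→33, r=18→36, d=4→22, e=5→23, r=18→36.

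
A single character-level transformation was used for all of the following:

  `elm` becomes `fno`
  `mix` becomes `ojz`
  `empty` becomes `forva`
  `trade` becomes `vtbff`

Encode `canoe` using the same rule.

ebppf

The shift depends on letter class: consonant l→n is +2, but vowel e→f is +1. Two shifts are in play — +1 for a/e/i/o/u, +2 for every other letter.
On canoe: c(cons)+2=e, a(vowel)+1=b, n(cons)+2=p, o(vowel)+1=p, e(vowel)+1=f.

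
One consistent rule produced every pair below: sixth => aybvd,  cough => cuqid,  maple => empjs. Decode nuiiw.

s(18)→a(0) and i(8)→y(24) fit y≡21x+12 (mod 26); the inverse of 21 mod 26 is 5. This is an affine cipher: with a=0,…,z=25, each position x becomes (21x+12) mod 26.
Reversing it on nuiiw: n(13)→5·(13−12)≡5=f; u(20)→5·(20−12)≡14=o; i(8)→5·(8−12)≡6=g; i(8)→5·(8−12)≡6=g; w(22)→5·(22−12)≡24=y (all mod 26).

foggy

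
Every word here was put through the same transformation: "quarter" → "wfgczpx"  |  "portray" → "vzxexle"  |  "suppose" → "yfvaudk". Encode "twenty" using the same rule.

It's a Vigenère-style cipher with numeric key [6,11]: position i shifts by key[i mod 2].
On twenty: t+6=z, w+11=h, e+6=k, n+11=y, t+6=z, y+11=j.

zhkyzj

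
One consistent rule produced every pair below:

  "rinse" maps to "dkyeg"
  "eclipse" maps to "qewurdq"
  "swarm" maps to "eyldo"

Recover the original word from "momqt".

A repeating key of period 3 is used — shifts +12, +2, +11 over and over.
Undoing it on momqt: m−12=a, o−2=m, m−11=b, q−12=e, t−2=r.

amber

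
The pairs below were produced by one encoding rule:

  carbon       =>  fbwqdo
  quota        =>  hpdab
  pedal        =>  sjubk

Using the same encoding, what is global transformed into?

Each letter's alphabet position (a=0..z=25) is mapped through 15·x+1 mod 26 — an affine cipher.
Applying it to global: g(6)→15·6+1≡13=n; l(11)→15·11+1≡10=k; o(14)→15·14+1≡3=d; b(1)→15·1+1≡16=q; a(0)→15·0+1≡1=b; l(11)→15·11+1≡10=k (all mod 26).

nkdqbk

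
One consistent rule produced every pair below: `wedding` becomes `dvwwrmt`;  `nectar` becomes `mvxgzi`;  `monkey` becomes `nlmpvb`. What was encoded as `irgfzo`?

Each pair mirrors across the alphabet (w↔d, e↔v, d↔w): positions sum to 25. This is the alphabet-reversal cipher (Atbash): a becomes z, b becomes y, etc.
Undoing it on irgfzo: i↔r, r↔i, g↔t, f↔u, z↔a, o↔l.

ritual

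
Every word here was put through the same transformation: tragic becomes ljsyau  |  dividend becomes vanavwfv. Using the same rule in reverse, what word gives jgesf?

roman

Compare letters: t→l is +18, r→j is +18, a→s is +18 — a constant shift. This is a Caesar cipher with shift 18.
Decoding jgesf: j−18=r, g−18=o, e−18=m, s−18=a, f−18=n.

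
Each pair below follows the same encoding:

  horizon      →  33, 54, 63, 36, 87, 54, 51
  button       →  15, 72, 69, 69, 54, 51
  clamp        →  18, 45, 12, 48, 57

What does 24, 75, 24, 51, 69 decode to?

h(#8)→33 and o(#15)→54: differences scale by 3, so n = 3·pos + 9. Each letter becomes 3×(its alphabet position, a=1..z=26) + 9.
Undoing it on 24, 75, 24, 51, 69: 24→(24−9)÷3=5=e, 75→(75−9)÷3=22=v, 24→(24−9)÷3=5=e, 51→(51−9)÷3=14=n, 69→(69−9)÷3=20=t.

event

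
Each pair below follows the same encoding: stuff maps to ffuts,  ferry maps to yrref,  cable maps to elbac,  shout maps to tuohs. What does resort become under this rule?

The output letters match the input read backwards: stuff reversed is ffuts. It's just the letters in reverse order.
For resort: reverse → troser.

troser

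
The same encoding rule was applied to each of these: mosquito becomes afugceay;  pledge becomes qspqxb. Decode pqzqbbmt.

happened

The output letters match the input read backwards, each shifted +12: mosquito reversed is otiuqsom. The word is reversed, then every letter is shifted forward by 12.
Reversing it on pqzqbbmt: shift back: p−12=d, q−12=e, z−12=n, q−12=e, b−12=p, b−12=p, m−12=a, t−12=h → deneppah; then reverse → happened.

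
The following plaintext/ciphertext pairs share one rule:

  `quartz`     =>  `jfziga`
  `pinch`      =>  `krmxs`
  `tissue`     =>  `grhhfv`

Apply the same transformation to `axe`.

zcv

Each pair mirrors across the alphabet (q↔j, u↔f, a↔z): positions sum to 25. Letters are reflected about the middle of the alphabet (position → 25−position): Atbash.
For axe: a↔z, x↔c, e↔v.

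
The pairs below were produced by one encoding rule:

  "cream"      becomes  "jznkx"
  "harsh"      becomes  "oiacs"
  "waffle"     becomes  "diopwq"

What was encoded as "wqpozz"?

pigeon

The shift increases by 1 at each position, starting from +7: 7, 8, 9, ….
Undoing it on wqpozz: w−7=p, q−8=i, p−9=g, o−10=e, z−11=o, z−12=n.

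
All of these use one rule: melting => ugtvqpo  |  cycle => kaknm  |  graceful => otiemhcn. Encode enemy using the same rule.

Shifts by position in melting: pos 0: m→u (+8), pos 1: e→g (+2), pos 2: l→t (+8), pos 3: t→v (+2) — repeating every 2. A repeating key of period 2 is used — shifts +8, +2 over and over.
On enemy: e+8=m, n+2=p, e+8=m, m+2=o, y+8=g.

mpmog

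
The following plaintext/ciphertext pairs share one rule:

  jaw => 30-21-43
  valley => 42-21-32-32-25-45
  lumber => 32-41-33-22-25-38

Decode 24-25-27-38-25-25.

degree

j is letter #10 and maps to 30: an offset of 20. Each letter is replaced by its alphabet position (a=1..z=26) + 20.
Decoding 24-25-27-38-25-25: 24→(24−20)÷1=4=d, 25→(25−20)÷1=5=e, 27→(27−20)÷1=7=g, 38→(38−20)÷1=18=r, 25→(25−20)÷1=5=e, 25→(25−20)÷1=5=e.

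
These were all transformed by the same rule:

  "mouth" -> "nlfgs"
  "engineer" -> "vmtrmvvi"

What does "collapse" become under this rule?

Letters are reflected about the middle of the alphabet (position → 25−position): Atbash.
For collapse: c↔x, o↔l, l↔o, l↔o, a↔z, p↔k, s↔h, e↔v.

xloozkhv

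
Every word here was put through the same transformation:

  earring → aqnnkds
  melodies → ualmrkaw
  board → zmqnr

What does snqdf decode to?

Treating letters as 0–25, the rule is x ↦ 9x + 16 (mod 26).
Reversing it on snqdf: s(18)→3·(18−16)≡6=g; n(13)→3·(13−16)≡17=r; q(16)→3·(16−16)≡0=a; d(3)→3·(3−16)≡13=n; f(5)→3·(5−16)≡19=t (all mod 26).

grant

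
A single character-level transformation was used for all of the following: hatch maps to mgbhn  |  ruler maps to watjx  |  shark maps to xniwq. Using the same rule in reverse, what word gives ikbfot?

Shifts by position in hatch: pos 0: h→m (+5), pos 1: a→g (+6), pos 2: t→b (+8), pos 3: c→h (+5), pos 4: h→n (+6) — repeating every 3. The shifts repeat in a cycle of length 3: positions 0,1,… shift by +5, +6, +8, then the pattern repeats.
Decoding ikbfot: i−5=d, k−6=e, b−8=t, f−5=a, o−6=i, t−8=l.

detail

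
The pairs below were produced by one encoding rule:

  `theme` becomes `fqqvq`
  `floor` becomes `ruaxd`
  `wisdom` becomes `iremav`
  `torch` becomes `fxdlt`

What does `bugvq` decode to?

plume

The shifts repeat in a cycle of length 2: positions 0,1,… shift by +12, +9, then the pattern repeats.
Reversing it on bugvq: b−12=p, u−9=l, g−12=u, v−9=m, q−12=e.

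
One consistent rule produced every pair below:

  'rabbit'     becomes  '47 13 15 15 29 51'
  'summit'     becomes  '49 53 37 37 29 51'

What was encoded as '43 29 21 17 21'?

piece

With a=1..z=26, the number is 2·pos + 11.
Decoding 43 29 21 17 21: 43→(43−11)÷2=16=p, 29→(29−11)÷2=9=i, 21→(21−11)÷2=5=e, 17→(17−11)÷2=3=c, 21→(21−11)÷2=5=e.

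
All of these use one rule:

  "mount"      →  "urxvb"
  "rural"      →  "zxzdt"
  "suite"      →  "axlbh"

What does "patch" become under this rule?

xdbkp

The shift depends on letter class: consonant m→u is +8, but vowel o→r is +3. Two shifts are in play — +3 for a/e/i/o/u, +8 for every other letter.
Applying it to patch: p(cons)+8=x, a(vowel)+3=d, t(cons)+8=b, c(cons)+8=k, h(cons)+8=p.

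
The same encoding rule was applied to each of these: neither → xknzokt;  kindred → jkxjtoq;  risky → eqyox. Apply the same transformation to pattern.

The output letters match the input read backwards, each shifted +6: neither reversed is rehtien. Two steps: reverse the string, then apply a Caesar shift of +6.
Applying it to pattern: reverse → nrettap; then shift: n+6=t, r+6=x, e+6=k, t+6=z, t+6=z, a+6=g, p+6=v.

txkzzgv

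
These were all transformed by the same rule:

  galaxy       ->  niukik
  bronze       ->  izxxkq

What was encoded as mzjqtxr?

fragile

In galaxy: g→n is +7, a→i is +8, l→u is +9, a→k is +10 — the shift increases by 1 each position. Each letter shifts forward by (position + 7), i.e. 7, 8, 9, … — the shift grows by one for each successive letter.
Undoing it on mzjqtxr: m−7=f, z−8=r, j−9=a, q−10=g, t−11=i, x−12=l, r−13=e.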